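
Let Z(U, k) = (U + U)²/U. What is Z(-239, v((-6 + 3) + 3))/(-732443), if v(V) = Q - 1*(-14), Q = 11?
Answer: 956/732443 ≈ 0.0013052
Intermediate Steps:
v(V) = 25 (v(V) = 11 - 1*(-14) = 11 + 14 = 25)
Z(U, k) = 4*U (Z(U, k) = (2*U)²/U = (4*U²)/U = 4*U)
Z(-239, v((-6 + 3) + 3))/(-732443) = (4*(-239))/(-732443) = -956*(-1/732443) = 956/732443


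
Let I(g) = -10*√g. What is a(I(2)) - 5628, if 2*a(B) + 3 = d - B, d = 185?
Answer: -5537 + 5*√2 ≈ -5529.9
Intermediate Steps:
a(B) = 91 - B/2 (a(B) = -3/2 + (185 - B)/2 = -3/2 + (185/2 - B/2) = 91 - B/2)
a(I(2)) - 5628 = (91 - (-5)*√2) - 5628 = (91 + 5*√2) - 5628 = -5537 + 5*√2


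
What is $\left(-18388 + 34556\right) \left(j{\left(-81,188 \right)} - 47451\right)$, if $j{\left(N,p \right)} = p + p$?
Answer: $-761108600$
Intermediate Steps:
$j{\left(N,p \right)} = 2 p$
$\left(-18388 + 34556\right) \left(j{\left(-81,188 \right)} - 47451\right) = \left(-18388 + 34556\right) \left(2 \cdot 188 - 47451\right) = 16168 \left(376 - 47451\right) = 16168 \left(-47075\right) = -761108600$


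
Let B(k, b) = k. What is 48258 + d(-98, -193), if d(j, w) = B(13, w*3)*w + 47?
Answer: 45796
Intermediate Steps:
d(j, w) = 47 + 13*w (d(j, w) = 13*w + 47 = 47 + 13*w)
48258 + d(-98, -193) = 48258 + (47 + 13*(-193)) = 48258 + (47 - 2509) = 48258 - 2462 = 45796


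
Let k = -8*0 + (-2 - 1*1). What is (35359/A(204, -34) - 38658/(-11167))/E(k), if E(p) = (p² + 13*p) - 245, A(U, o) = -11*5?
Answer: 392727763/168900875 ≈ 2.3252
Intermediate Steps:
A(U, o) = -55
k = -3 (k = 0 + (-2 - 1) = 0 - 3 = -3)
E(p) = -245 + p² + 13*p
(35359/A(204, -34) - 38658/(-11167))/E(k) = (35359/(-55) - 38658/(-11167))/(-245 + (-3)² + 13*(-3)) = (35359*(-1/55) - 38658*(-1/11167))/(-245 + 9 - 39) = (-35359/55 + 38658/11167)/(-275) = -392727763/614185*(-1/275) = 392727763/168900875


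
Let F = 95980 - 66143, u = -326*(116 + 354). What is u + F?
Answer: -123383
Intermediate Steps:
u = -153220 (u = -326*470 = -153220)
F = 29837
u + F = -153220 + 29837 = -123383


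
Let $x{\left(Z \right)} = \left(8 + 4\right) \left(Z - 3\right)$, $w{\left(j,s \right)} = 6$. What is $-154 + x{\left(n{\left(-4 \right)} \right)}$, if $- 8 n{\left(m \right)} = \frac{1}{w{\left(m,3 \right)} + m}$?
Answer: $- \frac{763}{4} \approx -190.75$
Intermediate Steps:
$n{\left(m \right)} = - \frac{1}{8 \left(6 + m\right)}$
$x{\left(Z \right)} = -36 + 12 Z$ ($x{\left(Z \right)} = 12 \left(-3 + Z\right) = -36 + 12 Z$)
$-154 + x{\left(n{\left(-4 \right)} \right)} = -154 - \left(36 - 12 \left(- \frac{1}{48 + 8 \left(-4\right)}\right)\right) = -154 - \left(36 - 12 \left(- \frac{1}{48 - 32}\right)\right) = -154 - \left(36 - 12 \left(- \frac{1}{16}\right)\right) = -154 - \left(36 - 12 \left(\left(-1\right) \frac{1}{16}\right)\right) = -154 + \left(-36 + 12 \left(- \frac{1}{16}\right)\right) = -154 - \frac{147}{4} = - \frac{763}{4}$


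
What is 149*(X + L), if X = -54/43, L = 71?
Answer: 446851/43 ≈ 10392.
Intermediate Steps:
X = -54/43 (X = -54*1/43 = -54/43 ≈ -1.2558)
149*(X + L) = 149*(-54/43 + 71) = 149*(2999/43) = 446851/43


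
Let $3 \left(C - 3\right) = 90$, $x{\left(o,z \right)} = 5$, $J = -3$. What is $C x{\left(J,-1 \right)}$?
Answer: $165$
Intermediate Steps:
$C = 33$ ($C = 3 + \frac{1}{3} \cdot 90 = 3 + 30 = 33$)
$C x{\left(J,-1 \right)} = 33 \cdot 5 = 165$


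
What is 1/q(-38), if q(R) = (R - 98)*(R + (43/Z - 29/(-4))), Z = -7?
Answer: 7/35122 ≈ 0.00019931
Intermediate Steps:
q(R) = (-98 + R)*(31/28 + R) (q(R) = (R - 98)*(R + (43/(-7) - 29/(-4))) = (-98 + R)*(R + (43*(-⅐) - 29*(-¼))) = (-98 + R)*(R + (-43/7 + 29/4)) = (-98 + R)*(R + 31/28) = (-98 + R)*(31/28 + R))
1/q(-38) = 1/(-217/2 + (-38)² - 2713/28*(-38)) = 1/(-217/2 + 1444 + 51547/14) = 1/(35122/7) = 7/35122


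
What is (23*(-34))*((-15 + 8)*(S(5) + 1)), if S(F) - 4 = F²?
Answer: 164220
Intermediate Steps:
S(F) = 4 + F²
(23*(-34))*((-15 + 8)*(S(5) + 1)) = (23*(-34))*((-15 + 8)*((4 + 5²) + 1)) = -(-5474)*((4 + 25) + 1) = -(-5474)*(29 + 1) = -(-5474)*30 = -782*(-210) = 164220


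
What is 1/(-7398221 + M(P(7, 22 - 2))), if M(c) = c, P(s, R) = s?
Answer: -1/7398214 ≈ -1.3517e-7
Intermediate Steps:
1/(-7398221 + M(P(7, 22 - 2))) = 1/(-7398221 + 7) = 1/(-7398214) = -1/7398214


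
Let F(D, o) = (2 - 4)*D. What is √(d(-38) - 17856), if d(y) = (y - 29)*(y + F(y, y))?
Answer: 101*I*√2 ≈ 142.84*I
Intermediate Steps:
F(D, o) = -2*D
d(y) = -y*(-29 + y) (d(y) = (y - 29)*(y - 2*y) = (-29 + y)*(-y) = -y*(-29 + y))
√(d(-38) - 17856) = √(-38*(29 - 1*(-38)) - 17856) = √(-38*(29 + 38) - 17856) = √(-38*67 - 17856) = √(-2546 - 17856) = √(-20402) = 101*I*√2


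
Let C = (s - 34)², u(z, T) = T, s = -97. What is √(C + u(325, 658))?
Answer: √17819 ≈ 133.49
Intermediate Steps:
C = 17161 (C = (-97 - 34)² = (-131)² = 17161)
√(C + u(325, 658)) = √(17161 + 658) = √17819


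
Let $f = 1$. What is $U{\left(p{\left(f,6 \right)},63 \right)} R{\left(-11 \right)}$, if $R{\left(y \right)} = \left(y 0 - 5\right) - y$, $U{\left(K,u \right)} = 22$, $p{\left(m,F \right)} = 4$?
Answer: $132$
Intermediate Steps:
$R{\left(y \right)} = -5 - y$ ($R{\left(y \right)} = \left(0 - 5\right) - y = -5 - y$)
$U{\left(p{\left(f,6 \right)},63 \right)} R{\left(-11 \right)} = 22 \left(-5 - -11\right) = 22 \left(-5 + 11\right) = 22 \cdot 6 = 132$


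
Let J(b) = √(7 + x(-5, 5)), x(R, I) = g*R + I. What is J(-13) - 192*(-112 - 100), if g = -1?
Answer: 40704 + √17 ≈ 40708.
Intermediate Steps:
x(R, I) = I - R (x(R, I) = -R + I = I - R)
J(b) = √17 (J(b) = √(7 + (5 - 1*(-5))) = √(7 + (5 + 5)) = √(7 + 10) = √17)
J(-13) - 192*(-112 - 100) = √17 - 192*(-112 - 100) = √17 - 192*(-212) = √17 + 40704 = 40704 + √17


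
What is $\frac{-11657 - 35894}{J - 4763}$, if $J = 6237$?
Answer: $- \frac{47551}{1474} \approx -32.26$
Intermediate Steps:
$\frac{-11657 - 35894}{J - 4763} = \frac{-11657 - 35894}{6237 - 4763} = - \frac{47551}{1474}$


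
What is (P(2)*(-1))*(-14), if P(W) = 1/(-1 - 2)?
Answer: -14/3 ≈ -4.6667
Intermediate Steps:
P(W) = -1/3 (P(W) = 1/(-3) = -1/3)
(P(2)*(-1))*(-14) = -1/3*(-1)*(-14) = (1/3)*(-14) = -14/3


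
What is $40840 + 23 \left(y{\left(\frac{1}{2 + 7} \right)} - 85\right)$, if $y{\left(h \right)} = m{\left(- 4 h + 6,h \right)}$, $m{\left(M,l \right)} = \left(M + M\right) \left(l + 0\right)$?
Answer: $\frac{3151985}{81} \approx 38913.0$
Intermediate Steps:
$m{\left(M,l \right)} = 2 M l$
$y{\left(h \right)} = 2 h \left(6 - 4 h\right)$ ($y{\left(h \right)} = 2 \left(- 4 h + 6\right) h = 2 \left(6 - 4 h\right) h = 2 h \left(6 - 4 h\right)$)
$40840 + 23 \left(y{\left(\frac{1}{2 + 7} \right)} - 85\right) = 40840 + 23 \left(\frac{4 \left(3 - \frac{2}{2 + 7}\right)}{2 + 7} - 85\right) = 40840 + 23 \left(\frac{4 \left(3 - \frac{2}{9}\right)}{9} - 85\right) = 40840 + 23 \left(4 \cdot \frac{1}{9} \left(3 - \frac{2}{9}\right) - 85\right) = 40840 + 23 \left(4 \cdot \frac{1}{9} \cdot \frac{25}{9} - 85\right) = 40840 + 23 \left(\frac{100}{81} - 85\right) = 40840 + 23 \left(- \frac{6785}{81}\right) = 40840 - \frac{156055}{81} = \frac{3151985}{81}$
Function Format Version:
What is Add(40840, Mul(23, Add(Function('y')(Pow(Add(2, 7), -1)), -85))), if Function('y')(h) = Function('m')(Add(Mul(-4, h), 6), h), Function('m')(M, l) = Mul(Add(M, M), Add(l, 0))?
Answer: Rational(3151985, 81) ≈ 38913.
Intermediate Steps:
Function('m')(M, l) = Mul(2, M, l) (Function('m')(M, l) = Mul(Mul(2, M), l) = Mul(2, M, l))
Function('y')(h) = Mul(2, h, Add(6, Mul(-4, h))) (Function('y')(h) = Mul(2, Add(Mul(-4, h), 6), h) = Mul(2, Add(6, Mul(-4, h)), h) = Mul(2, h, Add(6, Mul(-4, h))))
Add(40840, Mul(23, Add(Function('y')(Pow(Add(2, 7), -1)), -85))) = Add(40840, Mul(23, Add(Mul(4, Pow(Add(2, 7), -1), Add(3, Mul(-2, Pow(Add(2, 7), -1)))), -85))) = Add(40840, Mul(23, Add(Mul(4, Pow(9, -1), Add(3, Mul(-2, Pow(9, -1)))), -85))) = Add(40840, Mul(23, Add(Mul(4, Rational(1, 9), Add(3, Mul(-2, Rational(1, 9)))), -85))) = Add(40840, Mul(23, Add(Mul(4, Rational(1, 9), Add(3, Rational(-2, 9))), -85))) = Add(40840, Mul(23, Add(Mul(4, Rational(1, 9), Rational(25, 9)), -85))) = Add(40840, Mul(23, Add(Rational(100, 81), -85))) = Add(40840, Mul(23, Rational(-6785, 81))) = Add(40840, Rational(-156055, 81)) = Rational(3151985, 81)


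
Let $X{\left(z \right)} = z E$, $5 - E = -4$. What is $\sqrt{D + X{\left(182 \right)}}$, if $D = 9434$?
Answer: $8 \sqrt{173} \approx 105.22$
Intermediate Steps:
$E = 9$ ($E = 5 - -4 = 5 + 4 = 9$)
$X{\left(z \right)} = 9 z$ ($X{\left(z \right)} = z 9 = 9 z$)
$\sqrt{D + X{\left(182 \right)}} = \sqrt{9434 + 9 \cdot 182} = \sqrt{9434 + 1638} = \sqrt{11072} = 8 \sqrt{173}$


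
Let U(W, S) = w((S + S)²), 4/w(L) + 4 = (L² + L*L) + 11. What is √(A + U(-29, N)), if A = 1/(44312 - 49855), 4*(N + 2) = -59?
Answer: I*√2231033106996265911/111697974111 ≈ 0.013372*I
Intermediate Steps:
N = -67/4 (N = -2 + (¼)*(-59) = -2 - 59/4 = -67/4 ≈ -16.750)
w(L) = 4/(7 + 2*L²) (w(L) = 4/(-4 + ((L² + L*L) + 11)) = 4/(-4 + ((L² + L²) + 11)) = 4/(-4 + (2*L² + 11)) = 4/(-4 + (11 + 2*L²)) = 4/(7 + 2*L²))
U(W, S) = 4/(7 + 32*S⁴) (U(W, S) = 4/(7 + 2*((S + S)²)²) = 4/(7 + 2*((2*S)²)²) = 4/(7 + 2*(4*S²)²) = 4/(7 + 2*(16*S⁴)) = 4/(7 + 32*S⁴))
A = -1/5543 (A = 1/(-5543) = -1/5543 ≈ -0.00018041)
√(A + U(-29, N)) = √(-1/5543 + 4/(7 + 32*(-67/4)⁴)) = √(-1/5543 + 4/(7 + 32*(20151121/256))) = √(-1/5543 + 4/(7 + 20151121/8)) = √(-1/5543 + 4/(20151177/8)) = √(-1/5543 + 4*(8/20151177)) = √(-1/5543 + 32/20151177) = √(-19973801/111697974111) = I*√2231033106996265911/111697974111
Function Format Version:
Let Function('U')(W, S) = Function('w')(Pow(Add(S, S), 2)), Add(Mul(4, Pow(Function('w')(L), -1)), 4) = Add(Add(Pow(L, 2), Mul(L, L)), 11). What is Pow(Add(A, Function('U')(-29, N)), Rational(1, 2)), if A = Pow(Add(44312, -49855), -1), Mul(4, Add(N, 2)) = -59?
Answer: Mul(Rational(1, 111697974111), I, Pow(2231033106996265911, Rational(1, 2))) ≈ Mul(0.013372, I)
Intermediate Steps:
N = Rational(-67, 4) (N = Add(-2, Mul(Rational(1, 4), -59)) = Add(-2, Rational(-59, 4)) = Rational(-67, 4) ≈ -16.750)
Function('w')(L) = Mul(4, Pow(Add(7, Mul(2, Pow(L, 2))), -1)) (Function('w')(L) = Mul(4, Pow(Add(-4, Add(Add(Pow(L, 2), Mul(L, L)), 11)), -1)) = Mul(4, Pow(Add(-4, Add(Add(Pow(L, 2), Pow(L, 2)), 11)), -1)) = Mul(4, Pow(Add(-4, Add(Mul(2, Pow(L, 2)), 11)), -1)) = Mul(4, Pow(Add(-4, Add(11, Mul(2, Pow(L, 2)))), -1)) = Mul(4, Pow(Add(7, Mul(2, Pow(L, 2))), -1)))
Function('U')(W, S) = Mul(4, Pow(Add(7, Mul(32, Pow(S, 4))), -1)) (Function('U')(W, S) = Mul(4, Pow(Add(7, Mul(2, Pow(Pow(Add(S, S), 2), 2))), -1)) = Mul(4, Pow(Add(7, Mul(2, Pow(Pow(Mul(2, S), 2), 2))), -1)) = Mul(4, Pow(Add(7, Mul(2, Pow(Mul(4, Pow(S, 2)), 2))), -1)) = Mul(4, Pow(Add(7, Mul(2, Mul(16, Pow(S, 4)))), -1)) = Mul(4, Pow(Add(7, Mul(32, Pow(S, 4))), -1)))
A = Rational(-1, 5543) (A = Pow(-5543, -1) = Rational(-1, 5543) ≈ -0.00018041)
Pow(Add(A, Function('U')(-29, N)), Rational(1, 2)) = Pow(Add(Rational(-1, 5543), Mul(4, Pow(Add(7, Mul(32, Pow(Rational(-67, 4), 4))), -1))), Rational(1, 2)) = Pow(Add(Rational(-1, 5543), Mul(4, Pow(Add(7, Mul(32, Rational(20151121, 256))), -1))), Rational(1, 2)) = Pow(Add(Rational(-1, 5543), Mul(4, Pow(Add(7, Rational(20151121, 8)), -1))), Rational(1, 2)) = Pow(Add(Rational(-1, 5543), Mul(4, Pow(Rational(20151177, 8), -1))), Rational(1, 2)) = Pow(Add(Rational(-1, 5543), Mul(4, Rational(8, 20151177))), Rational(1, 2)) = Pow(Add(Rational(-1, 5543), Rational(32, 20151177)), Rational(1, 2)) = Pow(Rational(-19973801, 111697974111), Rational(1, 2)) = Mul(Rational(1, 111697974111), I, Pow(2231033106996265911, Rational(1, 2)))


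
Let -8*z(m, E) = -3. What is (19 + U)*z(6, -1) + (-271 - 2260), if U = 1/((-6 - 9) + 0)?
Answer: -25239/10 ≈ -2523.9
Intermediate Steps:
z(m, E) = 3/8 (z(m, E) = -⅛*(-3) = 3/8)
U = -1/15 (U = 1/(-15 + 0) = 1/(-15) = -1/15 ≈ -0.066667)
(19 + U)*z(6, -1) + (-271 - 2260) = (19 - 1/15)*(3/8) + (-271 - 2260) = (284/15)*(3/8) - 2531 = 71/10 - 2531 = -25239/10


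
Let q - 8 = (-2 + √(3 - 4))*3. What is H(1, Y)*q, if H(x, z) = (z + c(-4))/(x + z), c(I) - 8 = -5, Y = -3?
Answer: 0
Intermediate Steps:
c(I) = 3 (c(I) = 8 - 5 = 3)
H(x, z) = (3 + z)/(x + z) (H(x, z) = (z + 3)/(x + z) = (3 + z)/(x + z))
q = 2 + 3*I (q = 8 + (-2 + √(3 - 4))*3 = 8 + (-2 + √(-1))*3 = 8 + (-2 + I)*3 = 8 + (-6 + 3*I) = 2 + 3*I ≈ 2.0 + 3.0*I)
H(1, Y)*q = ((3 - 3)/(1 - 3))*(2 + 3*I) = (0/(-2))*(2 + 3*I) = (-½*0)*(2 + 3*I) = 0*(2 + 3*I) = 0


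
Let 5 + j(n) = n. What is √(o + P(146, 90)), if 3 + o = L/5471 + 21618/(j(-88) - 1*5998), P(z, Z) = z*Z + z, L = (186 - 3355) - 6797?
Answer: √14744537876306971619/33323861 ≈ 115.23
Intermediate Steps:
L = -9966 (L = -3169 - 6797 = -9966)
j(n) = -5 + n
P(z, Z) = z + Z*z (P(z, Z) = Z*z + z = z + Z*z)
o = -278946567/33323861 (o = -3 + (-9966/5471 + 21618/((-5 - 88) - 1*5998)) = -3 + (-9966*1/5471 + 21618/(-93 - 5998)) = -3 + (-9966/5471 + 21618/(-6091)) = -3 + (-9966/5471 + 21618*(-1/6091)) = -3 + (-9966/5471 - 21618/6091) = -3 - 178974984/33323861 = -278946567/33323861 ≈ -8.3708)
√(o + P(146, 90)) = √(-278946567/33323861 + 146*(1 + 90)) = √(-278946567/33323861 + 146*91) = √(-278946567/33323861 + 13286) = √(442461870679/33323861) = √14744537876306971619/33323861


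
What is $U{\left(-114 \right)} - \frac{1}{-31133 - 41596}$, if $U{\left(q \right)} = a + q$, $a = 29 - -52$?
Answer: $- \frac{2400056}{72729} \approx -33.0$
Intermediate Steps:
$a = 81$ ($a = 29 + 52 = 81$)
$U{\left(q \right)} = 81 + q$
$U{\left(-114 \right)} - \frac{1}{-31133 - 41596} = \left(81 - 114\right) - \frac{1}{-31133 - 41596} = -33 - \frac{1}{-72729} = -33 - - \frac{1}{72729} = -33 + \frac{1}{72729} = - \frac{2400056}{72729}$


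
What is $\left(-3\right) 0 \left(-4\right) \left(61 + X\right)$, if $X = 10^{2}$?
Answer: $0$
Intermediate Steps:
$X = 100$
$\left(-3\right) 0 \left(-4\right) \left(61 + X\right) = \left(-3\right) 0 \left(-4\right) \left(61 + 100\right) = 0 \left(-4\right) 161 = 0 \cdot 161 = 0$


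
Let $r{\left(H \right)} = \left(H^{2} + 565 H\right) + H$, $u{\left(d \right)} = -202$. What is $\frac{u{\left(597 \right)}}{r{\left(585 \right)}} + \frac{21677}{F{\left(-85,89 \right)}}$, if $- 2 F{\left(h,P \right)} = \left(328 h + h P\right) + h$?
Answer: $\frac{2918458853}{2392359255} \approx 1.2199$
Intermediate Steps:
$F{\left(h,P \right)} = - \frac{329 h}{2} - \frac{P h}{2}$ ($F{\left(h,P \right)} = - \frac{\left(328 h + h P\right) + h}{2} = - \frac{\left(328 h + P h\right) + h}{2} = - \frac{329 h + P h}{2} = - \frac{329 h}{2} - \frac{P h}{2}$)
$r{\left(H \right)} = H^{2} + 566 H$
$\frac{u{\left(597 \right)}}{r{\left(585 \right)}} + \frac{21677}{F{\left(-85,89 \right)}} = - \frac{202}{585 \left(566 + 585\right)} + \frac{21677}{\left(- \frac{1}{2}\right) \left(-85\right) \left(329 + 89\right)} = - \frac{202}{585 \cdot 1151} + \frac{21677}{\left(- \frac{1}{2}\right) \left(-85\right) 418} = - \frac{202}{673335} + \frac{21677}{17765} = \frac{2918458853}{2392359255}$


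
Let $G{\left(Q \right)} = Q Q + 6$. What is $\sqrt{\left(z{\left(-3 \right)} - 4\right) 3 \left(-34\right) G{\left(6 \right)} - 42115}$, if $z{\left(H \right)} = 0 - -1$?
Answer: $i \sqrt{29263} \approx 171.06 i$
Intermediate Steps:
$z{\left(H \right)} = 1$ ($z{\left(H \right)} = 0 + 1 = 1$)
$G{\left(Q \right)} = 6 + Q^{2}$ ($G{\left(Q \right)} = Q^{2} + 6 = 6 + Q^{2}$)
$\sqrt{\left(z{\left(-3 \right)} - 4\right) 3 \left(-34\right) G{\left(6 \right)} - 42115} = \sqrt{\left(1 - 4\right) 3 \left(-34\right) \left(6 + 6^{2}\right) - 42115} = \sqrt{\left(-3\right) 3 \left(-34\right) \left(6 + 36\right) - 42115} = \sqrt{\left(-9\right) \left(-34\right) 42 - 42115} = \sqrt{306 \cdot 42 - 42115} = \sqrt{12852 - 42115} = \sqrt{-29263} = i \sqrt{29263}$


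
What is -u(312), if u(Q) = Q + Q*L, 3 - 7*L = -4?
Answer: -624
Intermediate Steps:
L = 1 (L = 3/7 - 1/7*(-4) = 3/7 + 4/7 = 1)
u(Q) = 2*Q (u(Q) = Q + Q*1 = Q + Q = 2*Q)
-u(312) = -2*312 = -1*624 = -624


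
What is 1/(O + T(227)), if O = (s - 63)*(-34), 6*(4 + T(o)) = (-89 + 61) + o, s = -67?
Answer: 6/26695 ≈ 0.00022476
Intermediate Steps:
T(o) = -26/3 + o/6 (T(o) = -4 + ((-89 + 61) + o)/6 = -4 + (-28 + o)/6 = -4 + (-14/3 + o/6) = -26/3 + o/6)
O = 4420 (O = (-67 - 63)*(-34) = -130*(-34) = 4420)
1/(O + T(227)) = 1/(4420 + (-26/3 + (1/6)*227)) = 1/(4420 + (-26/3 + 227/6)) = 1/(4420 + 175/6) = 1/(26695/6) = 6/26695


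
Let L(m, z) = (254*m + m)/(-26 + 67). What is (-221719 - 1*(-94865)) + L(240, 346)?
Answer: -5139814/41 ≈ -1.2536e+5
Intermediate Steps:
L(m, z) = 255*m/41 (L(m, z) = (255*m)/41 = (255*m)*(1/41) = 255*m/41)
(-221719 - 1*(-94865)) + L(240, 346) = (-221719 - 1*(-94865)) + (255/41)*240 = (-221719 + 94865) + 61200/41 = -126854 + 61200/41 = -5139814/41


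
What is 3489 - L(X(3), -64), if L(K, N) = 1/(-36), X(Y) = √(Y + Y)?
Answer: 125605/36 ≈ 3489.0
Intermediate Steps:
X(Y) = √2*√Y (X(Y) = √(2*Y) = √2*√Y)
L(K, N) = -1/36
3489 - L(X(3), -64) = 3489 - 1*(-1/36) = 3489 + 1/36 = 125605/36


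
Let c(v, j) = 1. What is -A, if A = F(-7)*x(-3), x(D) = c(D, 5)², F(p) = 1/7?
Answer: -⅐ ≈ -0.14286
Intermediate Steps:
F(p) = ⅐
x(D) = 1 (x(D) = 1² = 1)
A = ⅐ (A = (⅐)*1 = ⅐ ≈ 0.14286)
-A = -1*⅐ = -⅐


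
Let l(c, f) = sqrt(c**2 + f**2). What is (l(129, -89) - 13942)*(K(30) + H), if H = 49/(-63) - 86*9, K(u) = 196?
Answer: 72623878/9 - 5209*sqrt(24562)/9 ≈ 7.9786e+6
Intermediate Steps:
H = -6973/9 (H = 49*(-1/63) - 774 = -7/9 - 774 = -6973/9 ≈ -774.78)
(l(129, -89) - 13942)*(K(30) + H) = (sqrt(129**2 + (-89)**2) - 13942)*(196 - 6973/9) = (sqrt(16641 + 7921) - 13942)*(-5209/9) = (sqrt(24562) - 13942)*(-5209/9) = (-13942 + sqrt(24562))*(-5209/9) = 72623878/9 - 5209*sqrt(24562)/9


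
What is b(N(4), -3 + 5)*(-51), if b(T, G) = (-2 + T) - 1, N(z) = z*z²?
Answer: -3111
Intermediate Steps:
N(z) = z³
b(T, G) = -3 + T
b(N(4), -3 + 5)*(-51) = (-3 + 4³)*(-51) = (-3 + 64)*(-51) = 61*(-51) = -3111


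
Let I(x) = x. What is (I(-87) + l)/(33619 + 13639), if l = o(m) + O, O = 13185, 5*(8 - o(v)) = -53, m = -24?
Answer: 65583/236290 ≈ 0.27755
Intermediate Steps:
o(v) = 93/5 (o(v) = 8 - ⅕*(-53) = 8 + 53/5 = 93/5)
l = 66018/5 (l = 93/5 + 13185 = 66018/5 ≈ 13204.)
(I(-87) + l)/(33619 + 13639) = (-87 + 66018/5)/(33619 + 13639) = (65583/5)/47258 = (65583/5)*(1/47258) = 65583/236290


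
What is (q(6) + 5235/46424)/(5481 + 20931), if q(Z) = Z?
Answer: 94593/408716896 ≈ 0.00023144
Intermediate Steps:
(q(6) + 5235/46424)/(5481 + 20931) = (6 + 5235/46424)/(5481 + 20931) = (6 + 5235*(1/46424))/26412 = (6 + 5235/46424)*(1/26412) = (283779/46424)*(1/26412) = 94593/408716896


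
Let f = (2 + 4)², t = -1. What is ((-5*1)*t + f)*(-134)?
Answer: -5494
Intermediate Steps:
f = 36 (f = 6² = 36)
((-5*1)*t + f)*(-134) = (-5*1*(-1) + 36)*(-134) = (-5*(-1) + 36)*(-134) = (5 + 36)*(-134) = 41*(-134) = -5494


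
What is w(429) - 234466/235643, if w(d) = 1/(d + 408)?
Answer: -196012399/197233191 ≈ -0.99381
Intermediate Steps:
w(d) = 1/(408 + d)
w(429) - 234466/235643 = 1/(408 + 429) - 234466/235643 = 1/837 - 234466/235643 = -196012399/197233191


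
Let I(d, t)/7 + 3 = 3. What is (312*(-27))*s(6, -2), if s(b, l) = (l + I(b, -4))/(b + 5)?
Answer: 16848/11 ≈ 1531.6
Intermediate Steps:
I(d, t) = 0 (I(d, t) = -21 + 7*3 = -21 + 21 = 0)
s(b, l) = l/(5 + b) (s(b, l) = (l + 0)/(b + 5) = l/(5 + b))
(312*(-27))*s(6, -2) = (312*(-27))*(-2/(5 + 6)) = -(-16848)/11 = -8424*(-2/11) = 16848/11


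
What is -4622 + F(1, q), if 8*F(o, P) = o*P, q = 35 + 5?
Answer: -4617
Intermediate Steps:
q = 40
F(o, P) = P*o/8 (F(o, P) = (o*P)/8 = (P*o)/8 = P*o/8)
-4622 + F(1, q) = -4622 + (1/8)*40*1 = -4622 + 5 = -4617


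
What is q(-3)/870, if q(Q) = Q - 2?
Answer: -1/174 ≈ -0.0057471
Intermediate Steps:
q(Q) = -2 + Q
q(-3)/870 = (-2 - 3)/870 = -5*1/870 = -1/174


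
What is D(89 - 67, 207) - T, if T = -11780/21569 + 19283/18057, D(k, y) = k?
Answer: 8365167959/389471433 ≈ 21.478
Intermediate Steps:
T = 203203567/389471433 (T = -11780*1/21569 + 19283*(1/18057) = -11780/21569 + 19283/18057 = 203203567/389471433 ≈ 0.52174)
D(89 - 67, 207) - T = (89 - 67) - 1*203203567/389471433 = 22 - 203203567/389471433 = 8365167959/389471433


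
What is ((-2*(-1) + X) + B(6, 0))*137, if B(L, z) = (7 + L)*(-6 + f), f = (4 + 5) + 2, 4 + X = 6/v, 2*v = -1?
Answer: 6987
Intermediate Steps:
v = -½ (v = (½)*(-1) = -½ ≈ -0.50000)
X = -16 (X = -4 + 6/(-½) = -4 + 6*(-2) = -4 - 12 = -16)
f = 11 (f = 9 + 2 = 11)
B(L, z) = 35 + 5*L (B(L, z) = (7 + L)*(-6 + 11) = (7 + L)*5 = 35 + 5*L)
((-2*(-1) + X) + B(6, 0))*137 = ((-2*(-1) - 16) + (35 + 5*6))*137 = ((2 - 16) + (35 + 30))*137 = (-14 + 65)*137 = 51*137 = 6987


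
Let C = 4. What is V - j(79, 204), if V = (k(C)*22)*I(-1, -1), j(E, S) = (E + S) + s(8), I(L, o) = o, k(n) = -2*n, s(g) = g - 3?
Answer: -112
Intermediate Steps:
s(g) = -3 + g
j(E, S) = 5 + E + S (j(E, S) = (E + S) + (-3 + 8) = (E + S) + 5 = 5 + E + S)
V = 176 (V = (-2*4*22)*(-1) = -8*22*(-1) = -176*(-1) = 176)
V - j(79, 204) = 176 - (5 + 79 + 204) = 176 - 1*288 = 176 - 288 = -112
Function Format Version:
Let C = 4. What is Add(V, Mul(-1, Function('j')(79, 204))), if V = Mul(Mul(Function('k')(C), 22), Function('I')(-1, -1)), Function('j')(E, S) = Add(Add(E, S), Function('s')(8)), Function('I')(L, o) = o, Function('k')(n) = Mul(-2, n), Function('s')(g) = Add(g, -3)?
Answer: -112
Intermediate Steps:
Function('s')(g) = Add(-3, g)
Function('j')(E, S) = Add(5, E, S) (Function('j')(E, S) = Add(Add(E, S), Add(-3, 8)) = Add(Add(E, S), 5) = Add(5, E, S))
V = 176 (V = Mul(Mul(Mul(-2, 4), 22), -1) = Mul(Mul(-8, 22), -1) = Mul(-176, -1) = 176)
Add(V, Mul(-1, Function('j')(79, 204))) = Add(176, Mul(-1, Add(5, 79, 204))) = Add(176, Mul(-1, 288)) = Add(176, -288) = -112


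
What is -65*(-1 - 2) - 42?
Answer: 153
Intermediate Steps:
-65*(-1 - 2) - 42 = -65*(-3) - 42 = -13*(-15) - 42 = 195 - 42 = 153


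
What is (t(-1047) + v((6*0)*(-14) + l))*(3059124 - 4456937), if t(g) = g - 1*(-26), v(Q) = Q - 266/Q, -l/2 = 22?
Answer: 32564849461/22 ≈ 1.4802e+9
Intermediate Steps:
l = -44 (l = -2*22 = -44)
v(Q) = Q - 266/Q
t(g) = 26 + g (t(g) = g + 26 = 26 + g)
(t(-1047) + v((6*0)*(-14) + l))*(3059124 - 4456937) = ((26 - 1047) + (((6*0)*(-14) - 44) - 266/((6*0)*(-14) - 44)))*(3059124 - 4456937) = (-1021 + ((0*(-14) - 44) - 266/(0*(-14) - 44)))*(-1397813) = (-1021 + ((0 - 44) - 266/(0 - 44)))*(-1397813) = (-1021 + (-44 - 266/(-44)))*(-1397813) = (-1021 + (-44 - 266*(-1/44)))*(-1397813) = (-1021 + (-44 + 133/22))*(-1397813) = (-1021 - 835/22)*(-1397813) = -23297/22*(-1397813) = 32564849461/22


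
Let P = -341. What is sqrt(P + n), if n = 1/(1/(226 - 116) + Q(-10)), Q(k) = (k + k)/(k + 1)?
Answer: I*sqrt(752279)/47 ≈ 18.454*I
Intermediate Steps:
Q(k) = 2*k/(1 + k) (Q(k) = (2*k)/(1 + k) = 2*k/(1 + k))
n = 990/2209 (n = 1/(1/(226 - 116) + 2*(-10)/(1 - 10)) = 1/(1/110 + 2*(-10)/(-9)) = 1/(1/110 + 2*(-10)*(-1/9)) = 1/(1/110 + 20/9) = 1/(2209/990) = 990/2209 ≈ 0.44817)
sqrt(P + n) = sqrt(-341 + 990/2209) = sqrt(-752279/2209) = I*sqrt(752279)/47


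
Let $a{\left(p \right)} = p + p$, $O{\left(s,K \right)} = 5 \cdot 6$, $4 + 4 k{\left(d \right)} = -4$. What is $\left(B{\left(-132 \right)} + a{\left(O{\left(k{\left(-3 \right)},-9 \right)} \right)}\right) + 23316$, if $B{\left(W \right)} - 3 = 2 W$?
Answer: $23115$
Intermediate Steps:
$k{\left(d \right)} = -2$ ($k{\left(d \right)} = -1 + \frac{1}{4} \left(-4\right) = -1 - 1 = -2$)
$O{\left(s,K \right)} = 30$
$a{\left(p \right)} = 2 p$
$B{\left(W \right)} = 3 + 2 W$
$\left(B{\left(-132 \right)} + a{\left(O{\left(k{\left(-3 \right)},-9 \right)} \right)}\right) + 23316 = \left(\left(3 + 2 \left(-132\right)\right) + 2 \cdot 30\right) + 23316 = \left(\left(3 - 264\right) + 60\right) + 23316 = \left(-261 + 60\right) + 23316 = -201 + 23316 = 23115$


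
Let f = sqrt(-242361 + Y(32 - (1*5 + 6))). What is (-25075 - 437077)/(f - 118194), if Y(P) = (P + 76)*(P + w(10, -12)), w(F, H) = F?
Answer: 27311796744/6985030495 + 231076*I*sqrt(239354)/6985030495 ≈ 3.91 + 0.016185*I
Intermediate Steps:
Y(P) = (10 + P)*(76 + P) (Y(P) = (P + 76)*(P + 10) = (76 + P)*(10 + P) = (10 + P)*(76 + P))
f = I*sqrt(239354) (f = sqrt(-242361 + (760 + (32 - (1*5 + 6))**2 + 86*(32 - (1*5 + 6)))) = sqrt(-242361 + (760 + (32 - (5 + 6))**2 + 86*(32 - (5 + 6)))) = sqrt(-242361 + (760 + (32 - 1*11)**2 + 86*(32 - 1*11))) = sqrt(-242361 + (760 + (32 - 11)**2 + 86*(32 - 11))) = sqrt(-242361 + (760 + 21**2 + 86*21)) = sqrt(-242361 + (760 + 441 + 1806)) = sqrt(-242361 + 3007) = sqrt(-239354) = I*sqrt(239354) ≈ 489.24*I)
(-25075 - 437077)/(f - 118194) = (-25075 - 437077)/(I*sqrt(239354) - 118194) = -462152/(-118194 + I*sqrt(239354))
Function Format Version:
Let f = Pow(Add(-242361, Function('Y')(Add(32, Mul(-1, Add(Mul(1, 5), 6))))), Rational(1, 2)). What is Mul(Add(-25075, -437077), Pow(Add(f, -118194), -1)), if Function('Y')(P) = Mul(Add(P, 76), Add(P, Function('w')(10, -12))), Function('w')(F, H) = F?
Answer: Add(Rational(27311796744, 6985030495), Mul(Rational(231076, 6985030495), I, Pow(239354, Rational(1, 2)))) ≈ Add(3.9100, Mul(0.016185, I))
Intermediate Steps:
Function('Y')(P) = Mul(Add(10, P), Add(76, P)) (Function('Y')(P) = Mul(Add(P, 76), Add(P, 10)) = Mul(Add(76, P), Add(10, P)) = Mul(Add(10, P), Add(76, P)))
f = Mul(I, Pow(239354, Rational(1, 2))) (f = Pow(Add(-242361, Add(760, Pow(Add(32, Mul(-1, Add(Mul(1, 5), 6))), 2), Mul(86, Add(32, Mul(-1, Add(Mul(1, 5), 6)))))), Rational(1, 2)) = Pow(Add(-242361, Add(760, Pow(Add(32, Mul(-1, Add(5, 6))), 2), Mul(86, Add(32, Mul(-1, Add(5, 6)))))), Rational(1, 2)) = Pow(Add(-242361, Add(760, Pow(Add(32, Mul(-1, 11)), 2), Mul(86, Add(32, Mul(-1, 11))))), Rational(1, 2)) = Pow(Add(-242361, Add(760, Pow(Add(32, -11), 2), Mul(86, Add(32, -11)))), Rational(1, 2)) = Pow(Add(-242361, Add(760, Pow(21, 2), Mul(86, 21))), Rational(1, 2)) = Pow(Add(-242361, Add(760, 441, 1806)), Rational(1, 2)) = Pow(Add(-242361, 3007), Rational(1, 2)) = Pow(-239354, Rational(1, 2)) = Mul(I, Pow(239354, Rational(1, 2))) ≈ Mul(489.24, I))
Mul(Add(-25075, -437077), Pow(Add(f, -118194), -1)) = Mul(Add(-25075, -437077), Pow(Add(Mul(I, Pow(239354, Rational(1, 2))), -118194), -1)) = Mul(-462152, Pow(Add(-118194, Mul(I, Pow(239354, Rational(1, 2)))), -1))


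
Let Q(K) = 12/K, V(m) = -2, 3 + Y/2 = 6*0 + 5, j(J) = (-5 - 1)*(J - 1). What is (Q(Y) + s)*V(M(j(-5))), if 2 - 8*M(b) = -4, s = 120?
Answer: -246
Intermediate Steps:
j(J) = 6 - 6*J (j(J) = -6*(-1 + J) = 6 - 6*J)
M(b) = 3/4 (M(b) = 1/4 - 1/8*(-4) = 1/4 + 1/2 = 3/4)
Y = 4 (Y = -6 + 2*(6*0 + 5) = -6 + 2*(0 + 5) = -6 + 2*5 = -6 + 10 = 4)
(Q(Y) + s)*V(M(j(-5))) = (12/4 + 120)*(-2) = (12*(1/4) + 120)*(-2) = (3 + 120)*(-2) = 123*(-2) = -246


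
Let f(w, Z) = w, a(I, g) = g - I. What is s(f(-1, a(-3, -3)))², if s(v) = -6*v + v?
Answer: 25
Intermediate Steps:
s(v) = -5*v
s(f(-1, a(-3, -3)))² = (-5*(-1))² = 5² = 25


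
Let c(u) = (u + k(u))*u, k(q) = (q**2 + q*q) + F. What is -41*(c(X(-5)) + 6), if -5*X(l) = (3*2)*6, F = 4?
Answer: 3676962/125 ≈ 29416.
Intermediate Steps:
X(l) = -36/5 (X(l) = -3*2*6/5 = -6*6/5 = -1/5*36 = -36/5)
k(q) = 4 + 2*q**2 (k(q) = (q**2 + q*q) + 4 = (q**2 + q**2) + 4 = 2*q**2 + 4 = 4 + 2*q**2)
c(u) = u*(4 + u + 2*u**2) (c(u) = (u + (4 + 2*u**2))*u = (4 + u + 2*u**2)*u = u*(4 + u + 2*u**2))
-41*(c(X(-5)) + 6) = -41*(-36*(4 - 36/5 + 2*(-36/5)**2)/5 + 6) = -41*(-36*(4 - 36/5 + 2*(1296/25))/5 + 6) = -41*(-36*(4 - 36/5 + 2592/25)/5 + 6) = -41*(-36/5*2512/25 + 6) = -41*(-90432/125 + 6) = -41*(-89682/125) = 3676962/125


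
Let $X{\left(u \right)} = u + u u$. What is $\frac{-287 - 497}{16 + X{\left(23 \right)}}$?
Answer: $- \frac{98}{71} \approx -1.3803$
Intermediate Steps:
$X{\left(u \right)} = u + u^{2}$
$\frac{-287 - 497}{16 + X{\left(23 \right)}} = \frac{-287 - 497}{16 + 23 \left(1 + 23\right)} = - \frac{784}{16 + 23 \cdot 24} = - \frac{784}{16 + 552} = - \frac{784}{568} = \left(-784\right) \frac{1}{568} = - \frac{98}{71}$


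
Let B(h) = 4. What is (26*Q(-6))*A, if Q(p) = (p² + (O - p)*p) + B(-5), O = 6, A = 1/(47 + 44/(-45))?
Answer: -37440/2071 ≈ -18.078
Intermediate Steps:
A = 45/2071 (A = 1/(47 + 44*(-1/45)) = 1/(47 - 44/45) = 1/(2071/45) = 45/2071 ≈ 0.021729)
Q(p) = 4 + p² + p*(6 - p) (Q(p) = (p² + (6 - p)*p) + 4 = (p² + p*(6 - p)) + 4 = 4 + p² + p*(6 - p))
(26*Q(-6))*A = (26*(4 + 6*(-6)))*(45/2071) = (26*(4 - 36))*(45/2071) = (26*(-32))*(45/2071) = -832*45/2071 = -37440/2071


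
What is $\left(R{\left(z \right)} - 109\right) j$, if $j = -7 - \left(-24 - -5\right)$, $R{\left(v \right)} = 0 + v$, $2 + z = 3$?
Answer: $-1296$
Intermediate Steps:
$z = 1$ ($z = -2 + 3 = 1$)
$R{\left(v \right)} = v$
$j = 12$ ($j = -7 - \left(-24 + 5\right) = -7 - -19 = -7 + 19 = 12$)
$\left(R{\left(z \right)} - 109\right) j = \left(1 - 109\right) 12 = \left(-108\right) 12 = -1296$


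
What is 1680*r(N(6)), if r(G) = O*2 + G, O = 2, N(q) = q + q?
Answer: 26880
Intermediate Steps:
N(q) = 2*q
r(G) = 4 + G (r(G) = 2*2 + G = 4 + G)
1680*r(N(6)) = 1680*(4 + 2*6) = 1680*(4 + 12) = 1680*16 = 26880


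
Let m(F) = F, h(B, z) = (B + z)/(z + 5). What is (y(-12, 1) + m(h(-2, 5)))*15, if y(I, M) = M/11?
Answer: 129/22 ≈ 5.8636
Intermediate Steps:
h(B, z) = (B + z)/(5 + z)
y(I, M) = M/11 (y(I, M) = M*(1/11) = M/11)
(y(-12, 1) + m(h(-2, 5)))*15 = ((1/11)*1 + (-2 + 5)/(5 + 5))*15 = (1/11 + 3/10)*15 = (43/110)*15 = 129/22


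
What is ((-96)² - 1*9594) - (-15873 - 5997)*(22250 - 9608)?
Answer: 276480162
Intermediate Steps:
((-96)² - 1*9594) - (-15873 - 5997)*(22250 - 9608) = (9216 - 9594) - (-21870)*12642 = -378 - 1*(-276480540) = -378 + 276480540 = 276480162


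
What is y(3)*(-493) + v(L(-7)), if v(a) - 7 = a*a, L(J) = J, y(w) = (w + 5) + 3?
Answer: -5367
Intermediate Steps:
y(w) = 8 + w (y(w) = (5 + w) + 3 = 8 + w)
v(a) = 7 + a**2 (v(a) = 7 + a*a = 7 + a**2)
y(3)*(-493) + v(L(-7)) = (8 + 3)*(-493) + (7 + (-7)**2) = 11*(-493) + (7 + 49) = -5423 + 56 = -5367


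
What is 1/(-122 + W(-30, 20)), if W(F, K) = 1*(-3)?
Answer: -1/125 ≈ -0.0080000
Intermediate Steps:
W(F, K) = -3
1/(-122 + W(-30, 20)) = 1/(-122 - 3) = 1/(-125) = -1/125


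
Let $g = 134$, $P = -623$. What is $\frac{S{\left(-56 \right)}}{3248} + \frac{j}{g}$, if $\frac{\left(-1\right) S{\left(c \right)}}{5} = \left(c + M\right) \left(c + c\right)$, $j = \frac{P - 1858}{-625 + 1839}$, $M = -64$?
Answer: $- \frac{97677549}{4717604} \approx -20.705$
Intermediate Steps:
$j = - \frac{2481}{1214}$ ($j = \frac{-623 - 1858}{-625 + 1839} = - \frac{2481}{1214} \approx -2.0437$)
$S{\left(c \right)} = - 10 c \left(-64 + c\right)$ ($S{\left(c \right)} = - 5 \left(c - 64\right) \left(c + c\right) = - 5 \left(-64 + c\right) 2 c = - 5 \cdot 2 c \left(-64 + c\right) = - 10 c \left(-64 + c\right)$)
$\frac{S{\left(-56 \right)}}{3248} + \frac{j}{g} = \frac{10 \left(-56\right) \left(64 - -56\right)}{3248} - \frac{2481}{1214 \cdot 134} = 10 \left(-56\right) \left(64 + 56\right) \frac{1}{3248} - \frac{2481}{162676} = 10 \left(-56\right) 120 \cdot \frac{1}{3248} - \frac{2481}{162676} = \left(-67200\right) \frac{1}{3248} - \frac{2481}{162676} = - \frac{600}{29} - \frac{2481}{162676} = - \frac{97677549}{4717604}$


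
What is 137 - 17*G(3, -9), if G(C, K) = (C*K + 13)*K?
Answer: -2005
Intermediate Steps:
G(C, K) = K*(13 + C*K) (G(C, K) = (13 + C*K)*K = K*(13 + C*K))
137 - 17*G(3, -9) = 137 - (-153)*(13 + 3*(-9)) = 137 - (-153)*(13 - 27) = 137 - (-153)*(-14) = 137 - 17*126 = 137 - 2142 = -2005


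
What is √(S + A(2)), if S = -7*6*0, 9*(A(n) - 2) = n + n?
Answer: √22/3 ≈ 1.5635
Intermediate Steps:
A(n) = 2 + 2*n/9 (A(n) = 2 + (n + n)/9 = 2 + (2*n)/9 = 2 + 2*n/9)
S = 0 (S = -42*0 = 0)
√(S + A(2)) = √(0 + (2 + (2/9)*2)) = √(0 + (2 + 4/9)) = √(0 + 22/9) = √(22/9) = √22/3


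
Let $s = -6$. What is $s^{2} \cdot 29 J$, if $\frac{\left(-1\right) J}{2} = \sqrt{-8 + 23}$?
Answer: $- 2088 \sqrt{15} \approx -8086.8$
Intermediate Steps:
$J = - 2 \sqrt{15}$ ($J = - 2 \sqrt{-8 + 23} = - 2 \sqrt{15} \approx -7.746$)
$s^{2} \cdot 29 J = \left(-6\right)^{2} \cdot 29 \left(- 2 \sqrt{15}\right) = 36 \cdot 29 \left(- 2 \sqrt{15}\right) = 1044 \left(- 2 \sqrt{15}\right) = - 2088 \sqrt{15}$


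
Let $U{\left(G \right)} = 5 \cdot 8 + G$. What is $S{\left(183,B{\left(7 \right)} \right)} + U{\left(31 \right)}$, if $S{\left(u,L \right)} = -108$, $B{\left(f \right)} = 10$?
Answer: $-37$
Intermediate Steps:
$U{\left(G \right)} = 40 + G$
$S{\left(183,B{\left(7 \right)} \right)} + U{\left(31 \right)} = -108 + \left(40 + 31\right) = -108 + 71 = -37$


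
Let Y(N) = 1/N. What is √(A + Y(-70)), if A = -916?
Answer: I*√4488470/70 ≈ 30.266*I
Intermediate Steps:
√(A + Y(-70)) = √(-916 + 1/(-70)) = √(-916 - 1/70) = √(-64121/70) = I*√4488470/70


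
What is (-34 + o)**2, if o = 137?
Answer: 10609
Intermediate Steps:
(-34 + o)**2 = (-34 + 137)**2 = 103**2 = 10609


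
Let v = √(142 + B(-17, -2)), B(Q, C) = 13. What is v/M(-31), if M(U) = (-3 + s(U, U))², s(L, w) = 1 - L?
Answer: √155/841 ≈ 0.014804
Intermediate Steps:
M(U) = (-2 - U)² (M(U) = (-3 + (1 - U))² = (-2 - U)²)
v = √155 (v = √(142 + 13) = √155 ≈ 12.450)
v/M(-31) = √155/((2 - 31)²) = √155/((-29)²) = √155/841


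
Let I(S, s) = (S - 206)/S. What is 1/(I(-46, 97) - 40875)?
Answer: -23/939999 ≈ -2.4468e-5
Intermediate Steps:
I(S, s) = (-206 + S)/S
1/(I(-46, 97) - 40875) = 1/((-206 - 46)/(-46) - 40875) = 1/(-1/46*(-252) - 40875) = 1/(126/23 - 40875) = 1/(-939999/23) = -23/939999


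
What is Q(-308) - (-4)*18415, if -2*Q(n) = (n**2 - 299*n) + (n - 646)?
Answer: -19341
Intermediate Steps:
Q(n) = 323 + 149*n - n**2/2 (Q(n) = -((n**2 - 299*n) + (n - 646))/2 = -((n**2 - 299*n) + (-646 + n))/2 = -(-646 + n**2 - 298*n)/2 = 323 + 149*n - n**2/2)
Q(-308) - (-4)*18415 = (323 + 149*(-308) - 1/2*(-308)**2) - (-4)*18415 = (323 - 45892 - 1/2*94864) - 1*(-73660) = (323 - 45892 - 47432) + 73660 = -93001 + 73660 = -19341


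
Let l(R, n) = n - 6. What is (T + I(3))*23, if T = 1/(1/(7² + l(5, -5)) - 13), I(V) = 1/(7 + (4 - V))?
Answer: 4347/3944 ≈ 1.1022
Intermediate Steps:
l(R, n) = -6 + n
I(V) = 1/(11 - V)
T = -38/493 (T = 1/(1/(7² + (-6 - 5)) - 13) = 1/(1/(49 - 11) - 13) = 1/(1/38 - 13) = 1/(-493/38) = -38/493 ≈ -0.077079)
(T + I(3))*23 = (-38/493 - 1/(-11 + 3))*23 = (-38/493 - 1/(-8))*23 = (-38/493 - 1*(-⅛))*23 = (-38/493 + ⅛)*23 = (189/3944)*23 = 4347/3944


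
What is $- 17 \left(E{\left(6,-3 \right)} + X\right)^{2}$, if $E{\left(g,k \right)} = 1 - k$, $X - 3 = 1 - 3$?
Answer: $-425$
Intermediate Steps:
$X = 1$ ($X = 3 + \left(1 - 3\right) = 3 - 2 = 1$)
$- 17 \left(E{\left(6,-3 \right)} + X\right)^{2} = - 17 \left(\left(1 - -3\right) + 1\right)^{2} = - 17 \left(\left(1 + 3\right) + 1\right)^{2} = - 17 \left(4 + 1\right)^{2} = - 17 \cdot 5^{2} = \left(-17\right) 25 = -425$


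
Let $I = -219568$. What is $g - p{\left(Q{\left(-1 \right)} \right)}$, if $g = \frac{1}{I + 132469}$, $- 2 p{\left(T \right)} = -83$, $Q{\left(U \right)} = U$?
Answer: $- \frac{7229219}{174198} \approx -41.5$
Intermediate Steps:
$p{\left(T \right)} = \frac{83}{2}$ ($p{\left(T \right)} = \left(- \frac{1}{2}\right) \left(-83\right) = \frac{83}{2}$)
$g = - \frac{1}{87099}$ ($g = \frac{1}{-219568 + 132469} = \frac{1}{-87099} = - \frac{1}{87099} \approx -1.1481 \cdot 10^{-5}$)
$g - p{\left(Q{\left(-1 \right)} \right)} = - \frac{1}{87099} - \frac{83}{2} = - \frac{7229219}{174198}$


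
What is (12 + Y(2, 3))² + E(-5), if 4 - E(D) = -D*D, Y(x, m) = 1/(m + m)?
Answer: 6373/36 ≈ 177.03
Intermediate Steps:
Y(x, m) = 1/(2*m)
E(D) = 4 + D² (E(D) = 4 - (-1)*D*D = 4 - (-1)*D² = 4 + D²)
(12 + Y(2, 3))² + E(-5) = (12 + (½)/3)² + (4 + (-5)²) = (12 + (½)*(⅓))² + (4 + 25) = (12 + ⅙)² + 29 = (73/6)² + 29 = 5329/36 + 29 = 6373/36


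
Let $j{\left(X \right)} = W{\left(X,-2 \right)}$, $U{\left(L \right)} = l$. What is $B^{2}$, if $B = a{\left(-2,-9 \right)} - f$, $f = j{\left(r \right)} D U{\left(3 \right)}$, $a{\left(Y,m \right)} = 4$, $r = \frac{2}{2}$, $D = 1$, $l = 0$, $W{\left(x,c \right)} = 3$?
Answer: $16$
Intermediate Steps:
$U{\left(L \right)} = 0$
$r = 1$ ($r = 2 \cdot \frac{1}{2} = 1$)
$j{\left(X \right)} = 3$
$f = 0$ ($f = 3 \cdot 1 \cdot 0 = 3 \cdot 0 = 0$)
$B = 4$ ($B = 4 - 0 = 4 + 0 = 4$)
$B^{2} = 4^{2} = 16$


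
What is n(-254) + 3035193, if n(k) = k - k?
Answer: 3035193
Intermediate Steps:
n(k) = 0
n(-254) + 3035193 = 0 + 3035193 = 3035193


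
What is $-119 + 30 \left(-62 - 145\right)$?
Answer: $-6329$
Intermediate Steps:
$-119 + 30 \left(-62 - 145\right) = -119 + 30 \left(-207\right) = -119 - 6210 = -6329$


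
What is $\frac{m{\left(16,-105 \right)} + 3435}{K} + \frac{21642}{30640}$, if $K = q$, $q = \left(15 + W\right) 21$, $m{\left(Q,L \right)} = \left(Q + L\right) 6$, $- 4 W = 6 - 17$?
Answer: $\frac{64635797}{7614040} \approx 8.489$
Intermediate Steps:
$W = \frac{11}{4}$ ($W = - \frac{6 - 17}{4} = \left(- \frac{1}{4}\right) \left(-11\right) = \frac{11}{4} \approx 2.75$)
$m{\left(Q,L \right)} = 6 L + 6 Q$ ($m{\left(Q,L \right)} = \left(L + Q\right) 6 = 6 L + 6 Q$)
$q = \frac{1491}{4}$ ($q = \left(15 + \frac{11}{4}\right) 21 = \frac{71}{4} \cdot 21 = \frac{1491}{4} \approx 372.75$)
$K = \frac{1491}{4} \approx 372.75$
$\frac{m{\left(16,-105 \right)} + 3435}{K} + \frac{21642}{30640} = \frac{\left(6 \left(-105\right) + 6 \cdot 16\right) + 3435}{\frac{1491}{4}} + \frac{21642}{30640} = \left(\left(-630 + 96\right) + 3435\right) \frac{4}{1491} + 21642 \cdot \frac{1}{30640} = \left(-534 + 3435\right) \frac{4}{1491} + \frac{10821}{15320} = 2901 \cdot \frac{4}{1491} + \frac{10821}{15320} = \frac{3868}{497} + \frac{10821}{15320} = \frac{64635797}{7614040}$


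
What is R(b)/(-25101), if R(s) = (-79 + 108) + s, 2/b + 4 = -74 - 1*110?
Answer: -2725/2359494 ≈ -0.0011549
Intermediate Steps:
b = -1/94 (b = 2/(-4 + (-74 - 1*110)) = 2/(-4 + (-74 - 110)) = 2/(-4 - 184) = 2/(-188) = 2*(-1/188) = -1/94 ≈ -0.010638)
R(s) = 29 + s
R(b)/(-25101) = (29 - 1/94)/(-25101) = (2725/94)*(-1/25101) = -2725/2359494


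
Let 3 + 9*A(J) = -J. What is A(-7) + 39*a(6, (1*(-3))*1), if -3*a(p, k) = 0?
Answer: 4/9 ≈ 0.44444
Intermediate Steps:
A(J) = -⅓ - J/9 (A(J) = -⅓ + (-J)/9 = -⅓ - J/9)
a(p, k) = 0 (a(p, k) = -⅓*0 = 0)
A(-7) + 39*a(6, (1*(-3))*1) = (-⅓ - ⅑*(-7)) + 39*0 = (-⅓ + 7/9) + 0 = 4/9 + 0 = 4/9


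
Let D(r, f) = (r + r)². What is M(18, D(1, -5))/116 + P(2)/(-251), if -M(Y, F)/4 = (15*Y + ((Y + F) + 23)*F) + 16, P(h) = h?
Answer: -117024/7279 ≈ -16.077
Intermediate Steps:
D(r, f) = 4*r² (D(r, f) = (2*r)² = 4*r²)
M(Y, F) = -64 - 60*Y - 4*F*(23 + F + Y) (M(Y, F) = -4*((15*Y + ((Y + F) + 23)*F) + 16) = -4*((15*Y + ((F + Y) + 23)*F) + 16) = -4*((15*Y + (23 + F + Y)*F) + 16) = -4*((15*Y + F*(23 + F + Y)) + 16) = -4*(16 + 15*Y + F*(23 + F + Y)) = -64 - 60*Y - 4*F*(23 + F + Y))
M(18, D(1, -5))/116 + P(2)/(-251) = (-64 - 368*1² - 60*18 - 4*(4*1²)² - 4*4*1²*18)/116 + 2/(-251) = (-64 - 368 - 1080 - 4*(4*1)² - 4*4*1*18)*(1/116) + 2*(-1/251) = (-64 - 92*4 - 1080 - 4*4² - 4*4*18)*(1/116) - 2/251 = (-64 - 368 - 1080 - 4*16 - 288)*(1/116) - 2/251 = (-64 - 368 - 1080 - 64 - 288)*(1/116) - 2/251 = -1864*1/116 - 2/251 = -466/29 - 2/251 = -117024/7279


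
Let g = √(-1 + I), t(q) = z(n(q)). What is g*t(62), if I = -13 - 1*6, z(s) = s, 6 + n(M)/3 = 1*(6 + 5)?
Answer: 30*I*√5 ≈ 67.082*I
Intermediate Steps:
n(M) = 15 (n(M) = -18 + 3*(1*(6 + 5)) = -18 + 3*(1*11) = -18 + 3*11 = -18 + 33 = 15)
t(q) = 15
I = -19 (I = -13 - 6 = -19)
g = 2*I*√5 (g = √(-1 - 19) = √(-20) = 2*I*√5 ≈ 4.4721*I)
g*t(62) = (2*I*√5)*15 = 30*I*√5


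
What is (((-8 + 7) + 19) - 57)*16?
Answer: -624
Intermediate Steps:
(((-8 + 7) + 19) - 57)*16 = ((-1 + 19) - 57)*16 = (18 - 57)*16 = -39*16 = -624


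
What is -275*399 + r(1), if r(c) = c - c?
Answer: -109725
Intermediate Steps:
r(c) = 0
-275*399 + r(1) = -275*399 + 0 = -109725 + 0 = -109725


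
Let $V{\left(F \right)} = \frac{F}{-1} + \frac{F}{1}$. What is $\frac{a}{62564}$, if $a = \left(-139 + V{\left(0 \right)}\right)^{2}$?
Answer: $\frac{19321}{62564} \approx 0.30882$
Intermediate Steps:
$V{\left(F \right)} = 0$ ($V{\left(F \right)} = F \left(-1\right) + F 1 = - F + F = 0$)
$a = 19321$ ($a = \left(-139 + 0\right)^{2} = \left(-139\right)^{2} = 19321$)
$\frac{a}{62564} = \frac{19321}{62564}$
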